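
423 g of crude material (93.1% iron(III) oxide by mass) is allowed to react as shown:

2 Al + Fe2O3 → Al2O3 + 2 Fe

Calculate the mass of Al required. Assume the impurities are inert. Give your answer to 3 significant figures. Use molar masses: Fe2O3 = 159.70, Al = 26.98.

133 g

Mass of pure Fe2O3 = 423 g × 0.931 = 393.8 g.
n(Fe2O3) = 393.8 g / 159.70 g/mol = 2.466 mol.
From the equation the Fe2O3:Al mole ratio is 1:2, so n(Al) = 2.466 × 2/1 = 4.932 mol.
Mass of Al = 4.932 mol × 26.98 g/mol = 133.1 g.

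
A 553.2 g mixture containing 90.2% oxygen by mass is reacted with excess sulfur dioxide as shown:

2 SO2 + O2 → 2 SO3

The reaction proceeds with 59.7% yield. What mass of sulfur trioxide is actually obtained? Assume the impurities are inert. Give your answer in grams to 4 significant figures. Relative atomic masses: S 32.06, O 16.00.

1491 g

Pure O2 available = 553.2 g × 0.902 = 498.99 g.
M(O2) = 2(16.00) = 32.00 g/mol.
M(SO3) = 32.06 + 3(16.00) = 80.06 g/mol.
n(O2) = 498.99 g / 32.00 g/mol = 15.593 mol.
From the equation the O2:SO3 mole ratio is 1:2, so n(SO3) = 15.593 × 2/1 = 31.187 mol.
Mass of SO3 = 31.187 mol × 80.06 g/mol = 2496.8 g.
Actual mass collected = 2496.8 g × 0.597 = 1490.6 g.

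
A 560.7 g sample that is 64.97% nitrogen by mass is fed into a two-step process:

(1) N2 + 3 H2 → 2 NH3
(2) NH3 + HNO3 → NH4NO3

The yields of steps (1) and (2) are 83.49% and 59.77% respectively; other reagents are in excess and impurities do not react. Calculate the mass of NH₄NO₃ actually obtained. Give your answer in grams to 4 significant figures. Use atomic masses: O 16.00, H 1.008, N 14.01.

1039 g

Pure N2 = 560.7 × 0.6497 = 364.29 g.
M(N2) = 2(14.01) = 28.02 g/mol.
M(NH4NO3) = 2(14.01) + 4(1.008) + 3(16.00) = 80.052 g/mol.
n(N2) = 364.29 / 28.02 = 13.001 mol.
Step 1 (N2:NH3 = 1:2): theoretical n(NH3) = 26.002 mol; at 83.49% yield, n(NH3) = 21.709 mol.
Step 2 (NH3:NH4NO3 = 1:1): theoretical n(NH4NO3) = 21.709 mol, so theoretical mass = 21.709 × 80.052 = 1737.8 g.
At 59.77% yield, actual mass of NH4NO3 = 1737.8 × 0.5977 = 1038.7 g.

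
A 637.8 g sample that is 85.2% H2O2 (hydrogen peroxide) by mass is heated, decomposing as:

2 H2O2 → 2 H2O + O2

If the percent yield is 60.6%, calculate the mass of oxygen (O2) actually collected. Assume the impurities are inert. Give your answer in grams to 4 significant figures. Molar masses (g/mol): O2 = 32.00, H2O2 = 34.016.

154.9 g

Pure H2O2 available = 637.8 g × 0.852 = 543.41 g.
n(H2O2) = 543.41 g / 34.016 g/mol = 15.975 mol.
From the equation the H2O2:O2 mole ratio is 2:1, so n(O2) = 15.975 × 1/2 = 7.9875 mol.
Mass of O2 = 7.9875 mol × 32.00 g/mol = 255.60 g.
Actual mass collected = 255.60 g × 0.606 = 154.89 g.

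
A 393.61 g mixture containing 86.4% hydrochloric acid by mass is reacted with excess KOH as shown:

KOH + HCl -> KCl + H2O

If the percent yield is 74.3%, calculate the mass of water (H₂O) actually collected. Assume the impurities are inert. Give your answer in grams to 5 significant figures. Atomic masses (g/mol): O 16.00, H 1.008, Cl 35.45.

124.86 g

Pure HCl available = 393.61 g × 0.864 = 340.079 g.
M(HCl) = 1.008 + 35.45 = 36.458 g/mol.
M(H2O) = 2(1.008) + 16.00 = 18.016 g/mol.
n(HCl) = 340.079 g / 36.458 g/mol = 9.32797 mol.
From the equation the HCl:H2O mole ratio is 1:1, so n(H2O) = 9.32797 × 1/1 = 9.32797 mol.
Mass of H2O = 9.32797 mol × 18.016 g/mol = 168.053 g.
Actual mass collected = 168.053 g × 0.743 = 124.863 g.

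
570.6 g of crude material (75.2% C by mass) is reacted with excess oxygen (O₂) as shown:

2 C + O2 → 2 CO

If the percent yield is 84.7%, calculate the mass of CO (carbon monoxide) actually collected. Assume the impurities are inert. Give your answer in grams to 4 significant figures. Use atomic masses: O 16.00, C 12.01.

847.6 g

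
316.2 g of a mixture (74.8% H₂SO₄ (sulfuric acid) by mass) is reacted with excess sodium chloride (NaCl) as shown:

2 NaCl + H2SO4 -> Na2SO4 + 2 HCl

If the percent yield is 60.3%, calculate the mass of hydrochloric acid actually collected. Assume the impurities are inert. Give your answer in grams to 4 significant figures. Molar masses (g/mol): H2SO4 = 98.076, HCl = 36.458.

106.0 g

Pure H2SO4 available = 316.2 g × 0.748 = 236.52 g.
n(H2SO4) = 236.52 g / 98.076 g/mol = 2.4116 mol.
From the equation the H2SO4:HCl mole ratio is 1:2, so n(HCl) = 2.4116 × 2/1 = 4.8231 mol.
Mass of HCl = 4.8231 mol × 36.458 g/mol = 175.84 g.
Actual mass collected = 175.84 g × 0.603 = 106.03 g.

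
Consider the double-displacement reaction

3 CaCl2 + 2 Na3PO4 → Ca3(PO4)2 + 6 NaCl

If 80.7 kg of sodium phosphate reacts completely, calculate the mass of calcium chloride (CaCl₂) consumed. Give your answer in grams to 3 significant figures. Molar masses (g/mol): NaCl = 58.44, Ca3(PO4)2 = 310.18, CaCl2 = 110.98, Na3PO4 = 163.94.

Convert: 80.7 kg = 80700 g.
n(Na3PO4) = 80700 g / 163.94 g/mol = 492.3 mol.
From the equation the Na3PO4:CaCl2 mole ratio is 2:3, so n(CaCl2) = 492.3 × 3/2 = 738.4 mol.
Mass of CaCl2 = 738.4 mol × 110.98 g/mol = 81950 g.

81900 g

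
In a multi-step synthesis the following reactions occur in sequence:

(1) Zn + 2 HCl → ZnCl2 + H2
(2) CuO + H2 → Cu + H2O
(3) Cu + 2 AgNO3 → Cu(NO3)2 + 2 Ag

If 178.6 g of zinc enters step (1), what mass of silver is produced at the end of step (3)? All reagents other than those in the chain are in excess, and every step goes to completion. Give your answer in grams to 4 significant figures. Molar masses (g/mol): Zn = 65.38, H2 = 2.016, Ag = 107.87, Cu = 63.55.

589.3 g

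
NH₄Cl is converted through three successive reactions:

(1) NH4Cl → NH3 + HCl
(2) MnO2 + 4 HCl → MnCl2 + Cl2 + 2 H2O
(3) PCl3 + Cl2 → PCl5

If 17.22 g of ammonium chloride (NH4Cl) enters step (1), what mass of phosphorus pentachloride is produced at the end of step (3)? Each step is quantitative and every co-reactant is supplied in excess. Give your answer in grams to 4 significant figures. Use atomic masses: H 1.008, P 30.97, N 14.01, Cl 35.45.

M(NH4Cl) = 14.01 + 4(1.008) + 35.45 = 53.492 g/mol.
M(PCl5) = 30.97 + 5(35.45) = 208.22 g/mol.
n(NH4Cl) = 17.22 / 53.492 = 0.32192 mol.
Reaction (1): NH4Cl→HCl ratio 1:1 ⇒ n(HCl) = 0.32192 mol.
Reaction (2): HCl→Cl2 ratio 4:1 ⇒ n(Cl2) = 0.080479 mol.
Reaction (3): Cl2→PCl5 ratio 1:1 ⇒ n(PCl5) = 0.080479 mol.
Mass of PCl5 = 0.080479 × 208.22 = 16.757 g.

16.76 g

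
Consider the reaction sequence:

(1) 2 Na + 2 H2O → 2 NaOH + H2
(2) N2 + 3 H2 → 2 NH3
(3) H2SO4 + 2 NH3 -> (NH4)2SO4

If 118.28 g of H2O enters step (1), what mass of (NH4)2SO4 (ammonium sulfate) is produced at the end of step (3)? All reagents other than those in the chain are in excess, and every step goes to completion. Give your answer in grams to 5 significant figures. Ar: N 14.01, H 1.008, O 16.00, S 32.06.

144.59 g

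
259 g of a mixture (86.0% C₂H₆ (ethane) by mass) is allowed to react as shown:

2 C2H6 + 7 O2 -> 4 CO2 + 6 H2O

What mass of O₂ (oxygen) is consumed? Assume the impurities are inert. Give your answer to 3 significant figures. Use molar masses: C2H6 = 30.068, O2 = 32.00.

830 g

Mass of pure C2H6 = 259 g × 0.860 = 222.7 g.
n(C2H6) = 222.7 g / 30.068 g/mol = 7.408 mol.
From the equation the C2H6:O2 mole ratio is 2:7, so n(O2) = 7.408 × 7/2 = 25.93 mol.
Mass of O2 = 25.93 mol × 32.00 g/mol = 829.7 g.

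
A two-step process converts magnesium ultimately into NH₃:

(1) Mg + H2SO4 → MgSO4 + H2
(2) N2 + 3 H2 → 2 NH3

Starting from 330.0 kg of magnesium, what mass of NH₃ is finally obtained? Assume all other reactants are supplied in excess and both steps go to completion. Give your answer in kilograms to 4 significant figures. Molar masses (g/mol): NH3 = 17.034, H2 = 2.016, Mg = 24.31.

154.2 kg

330.0 kg = 330000 g.
n(Mg) = 330000 / 24.31 = 13575 mol.
Step 1 gives a 1:1 ratio of Mg to H2, so n(H2) = 13575 mol.
In step 2 the H2:NH3 ratio is 3:2, so n(NH3) = 9049.8 mol.
Mass of NH3 = 9049.8 × 17.034 = 154150 g = 154.2 kg.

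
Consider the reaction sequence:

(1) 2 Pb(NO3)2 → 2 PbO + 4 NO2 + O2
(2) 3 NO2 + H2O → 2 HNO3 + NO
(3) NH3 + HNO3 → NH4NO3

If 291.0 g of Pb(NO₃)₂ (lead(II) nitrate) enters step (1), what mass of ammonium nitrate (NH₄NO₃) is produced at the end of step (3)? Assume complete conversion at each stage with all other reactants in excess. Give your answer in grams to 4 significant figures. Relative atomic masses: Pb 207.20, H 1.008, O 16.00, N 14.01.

M(Pb(NO3)2) = 207.20 + 2(14.01) + 6(16.00) = 331.22 g/mol.
M(NH4NO3) = 2(14.01) + 4(1.008) + 3(16.00) = 80.052 g/mol.
n(Pb(NO3)2) = 291.0 / 331.22 = 0.87857 mol.
Reaction (1): Pb(NO3)2→NO2 ratio 2:4 ⇒ n(NO2) = 1.7571 mol.
Reaction (2): NO2→HNO3 ratio 3:2 ⇒ n(HNO3) = 1.1714 mol.
Reaction (3): HNO3→NH4NO3 ratio 1:1 ⇒ n(NH4NO3) = 1.1714 mol.
Mass of NH4NO3 = 1.1714 × 80.052 = 93.775 g.

93.78 g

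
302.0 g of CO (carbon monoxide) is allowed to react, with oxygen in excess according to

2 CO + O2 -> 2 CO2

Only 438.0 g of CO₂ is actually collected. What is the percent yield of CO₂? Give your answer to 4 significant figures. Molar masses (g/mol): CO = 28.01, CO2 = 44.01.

n(CO) = 302.00 g / 28.01 g/mol = 10.782 mol.
From the equation the CO:CO2 mole ratio is 2:2, so n(CO2) = 10.782 × 2/2 = 10.782 mol.
Mass of CO2 = 10.782 mol × 44.01 g/mol = 474.51 g.
This is the theoretical yield. Percent yield = 438.0 g / 474.51 g × 100% = 92.306%.

92.31 %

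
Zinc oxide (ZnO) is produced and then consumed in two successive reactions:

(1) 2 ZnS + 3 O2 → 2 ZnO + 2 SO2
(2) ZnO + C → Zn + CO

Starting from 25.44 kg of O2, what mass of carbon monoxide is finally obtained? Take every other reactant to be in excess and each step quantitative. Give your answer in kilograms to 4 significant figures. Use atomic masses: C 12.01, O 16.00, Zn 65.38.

14.85 kg

M(O2) = 2(16.00) = 32.00 g/mol.
M(CO) = 12.01 + 16.00 = 28.01 g/mol.
25.44 kg = 25440 g.
n(O2) = 25440 / 32.00 = 795.00 mol.
Step 1 gives a 3:2 ratio of O2 to ZnO, so n(ZnO) = 530.00 mol.
In step 2 the ZnO:CO ratio is 1:1, so n(CO) = 530.00 mol.
Mass of CO = 530.00 × 28.01 = 14845 g = 14.85 kg.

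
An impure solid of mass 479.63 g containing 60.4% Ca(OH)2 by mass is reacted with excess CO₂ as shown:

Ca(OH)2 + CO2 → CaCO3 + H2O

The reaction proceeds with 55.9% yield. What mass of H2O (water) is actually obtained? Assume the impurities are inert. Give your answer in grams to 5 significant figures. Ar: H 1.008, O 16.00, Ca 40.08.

Pure Ca(OH)2 available = 479.63 g × 0.604 = 289.697 g.
M(Ca(OH)2) = 40.08 + 2(16.00) + 2(1.008) = 74.096 g/mol.
M(H2O) = 2(1.008) + 16.00 = 18.016 g/mol.
n(Ca(OH)2) = 289.697 g / 74.096 g/mol = 3.90975 mol.
From the equation the Ca(OH)2:H2O mole ratio is 1:1, so n(H2O) = 3.90975 × 1/1 = 3.90975 mol.
Mass of H2O = 3.90975 mol × 18.016 g/mol = 70.4380 g.
Actual mass collected = 70.4380 g × 0.559 = 39.3748 g.

39.375 g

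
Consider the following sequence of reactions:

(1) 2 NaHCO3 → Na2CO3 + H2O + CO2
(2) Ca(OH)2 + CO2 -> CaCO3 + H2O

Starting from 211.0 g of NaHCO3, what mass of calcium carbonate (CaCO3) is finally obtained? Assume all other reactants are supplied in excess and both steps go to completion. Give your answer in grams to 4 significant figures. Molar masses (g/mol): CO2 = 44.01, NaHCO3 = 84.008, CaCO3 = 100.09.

n(NaHCO3) = 211.00 / 84.008 = 2.5117 mol.
Step 1 gives a 2:1 ratio of NaHCO3 to CO2, so n(CO2) = 1.2558 mol.
In step 2 the CO2:CaCO3 ratio is 1:1, so n(CaCO3) = 1.2558 mol.
Mass of CaCO3 = 1.2558 × 100.09 = 125.70 g.

125.7 g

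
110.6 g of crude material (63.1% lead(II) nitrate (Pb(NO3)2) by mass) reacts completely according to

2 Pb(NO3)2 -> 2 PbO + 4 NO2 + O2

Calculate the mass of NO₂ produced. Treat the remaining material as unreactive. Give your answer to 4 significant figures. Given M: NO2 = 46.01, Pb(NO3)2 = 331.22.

Mass of pure Pb(NO3)2 = 110.6 g × 0.631 = 69.789 g.
n(Pb(NO3)2) = 69.789 g / 331.22 g/mol = 0.21070 mol.
From the equation the Pb(NO3)2:NO2 mole ratio is 2:4, so n(NO2) = 0.21070 × 4/2 = 0.42140 mol.
Mass of NO2 = 0.42140 mol × 46.01 g/mol = 19.389 g.

19.39 g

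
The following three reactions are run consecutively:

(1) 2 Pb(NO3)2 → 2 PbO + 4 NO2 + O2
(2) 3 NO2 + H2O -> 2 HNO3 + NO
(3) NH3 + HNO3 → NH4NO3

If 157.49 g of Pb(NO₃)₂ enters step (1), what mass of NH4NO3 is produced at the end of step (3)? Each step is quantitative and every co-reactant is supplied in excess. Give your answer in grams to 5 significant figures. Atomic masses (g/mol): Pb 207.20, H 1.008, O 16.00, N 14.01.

50.751 g

M(Pb(NO3)2) = 207.20 + 2(14.01) + 6(16.00) = 331.22 g/mol.
M(NH4NO3) = 2(14.01) + 4(1.008) + 3(16.00) = 80.052 g/mol.
n(Pb(NO3)2) = 157.49 / 331.22 = 0.475485 mol.
Reaction (1): Pb(NO3)2→NO2 ratio 2:4 ⇒ n(NO2) = 0.950969 mol.
Reaction (2): NO2→HNO3 ratio 3:2 ⇒ n(HNO3) = 0.633979 mol.
Reaction (3): HNO3→NH4NO3 ratio 1:1 ⇒ n(NH4NO3) = 0.633979 mol.
Mass of NH4NO3 = 0.633979 × 80.052 = 50.7513 g.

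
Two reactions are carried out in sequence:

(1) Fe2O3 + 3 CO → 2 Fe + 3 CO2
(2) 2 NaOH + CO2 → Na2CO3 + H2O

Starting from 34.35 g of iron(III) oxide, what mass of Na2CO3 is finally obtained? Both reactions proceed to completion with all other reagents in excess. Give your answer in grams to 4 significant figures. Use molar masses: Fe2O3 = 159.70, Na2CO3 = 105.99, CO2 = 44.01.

68.39 g

n(Fe2O3) = 34.350 / 159.70 = 0.21509 mol.
Step 1 gives a 1:3 ratio of Fe2O3 to CO2, so n(CO2) = 0.64527 mol.
In step 2 the CO2:Na2CO3 ratio is 1:1, so n(Na2CO3) = 0.64527 mol.
Mass of Na2CO3 = 0.64527 × 105.99 = 68.392 g.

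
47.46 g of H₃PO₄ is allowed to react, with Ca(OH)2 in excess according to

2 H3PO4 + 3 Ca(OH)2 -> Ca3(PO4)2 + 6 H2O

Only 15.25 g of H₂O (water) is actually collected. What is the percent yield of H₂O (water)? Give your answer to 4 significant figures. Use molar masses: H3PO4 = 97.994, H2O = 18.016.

n(H3PO4) = 47.460 g / 97.994 g/mol = 0.48432 mol.
From the equation the H3PO4:H2O mole ratio is 2:6, so n(H2O) = 0.48432 × 6/2 = 1.4529 mol.
Mass of H2O = 1.4529 mol × 18.016 g/mol = 26.176 g.
This is the theoretical yield. Percent yield = 15.25 g / 26.176 g × 100% = 58.259%.

58.26 %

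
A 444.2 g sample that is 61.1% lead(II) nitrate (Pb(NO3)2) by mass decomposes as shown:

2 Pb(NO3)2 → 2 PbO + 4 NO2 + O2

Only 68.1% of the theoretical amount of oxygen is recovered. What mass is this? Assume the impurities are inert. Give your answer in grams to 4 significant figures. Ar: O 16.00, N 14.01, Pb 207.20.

8.928 g

Pure Pb(NO3)2 available = 444.2 g × 0.611 = 271.41 g.
M(Pb(NO3)2) = 207.20 + 2(14.01) + 6(16.00) = 331.22 g/mol.
M(O2) = 2(16.00) = 32.00 g/mol.
n(Pb(NO3)2) = 271.41 g / 331.22 g/mol = 0.81941 mol.
From the equation the Pb(NO3)2:O2 mole ratio is 2:1, so n(O2) = 0.81941 × 1/2 = 0.40971 mol.
Mass of O2 = 0.40971 mol × 32.00 g/mol = 13.111 g.
Actual mass collected = 13.111 g × 0.681 = 8.9283 g.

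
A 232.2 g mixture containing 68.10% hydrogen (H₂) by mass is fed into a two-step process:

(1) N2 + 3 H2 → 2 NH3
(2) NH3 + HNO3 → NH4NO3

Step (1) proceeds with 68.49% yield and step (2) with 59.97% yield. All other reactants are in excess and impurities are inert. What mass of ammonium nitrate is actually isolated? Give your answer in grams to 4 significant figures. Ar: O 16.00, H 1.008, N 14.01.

1719 g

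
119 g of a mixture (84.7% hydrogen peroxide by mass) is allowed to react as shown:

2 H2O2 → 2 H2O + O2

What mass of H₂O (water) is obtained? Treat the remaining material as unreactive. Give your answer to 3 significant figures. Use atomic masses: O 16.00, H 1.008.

53.4 g

Mass of pure H2O2 = 119 g × 0.847 = 100.8 g.
M(H2O2) = 2(1.008) + 2(16.00) = 34.016 g/mol.
M(H2O) = 2(1.008) + 16.00 = 18.016 g/mol.
n(H2O2) = 100.8 g / 34.016 g/mol = 2.963 mol.
From the equation the H2O2:H2O mole ratio is 2:2, so n(H2O) = 2.963 × 2/2 = 2.963 mol.
Mass of H2O = 2.963 mol × 18.016 g/mol = 53.38 g.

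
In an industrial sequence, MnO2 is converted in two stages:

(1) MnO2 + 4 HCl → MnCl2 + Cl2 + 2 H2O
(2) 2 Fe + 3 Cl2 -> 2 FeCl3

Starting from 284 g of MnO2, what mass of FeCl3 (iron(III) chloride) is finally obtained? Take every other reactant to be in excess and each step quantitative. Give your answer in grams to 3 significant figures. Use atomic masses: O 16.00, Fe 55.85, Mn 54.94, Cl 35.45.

353 g

M(MnO2) = 54.94 + 2(16.00) = 86.94 g/mol.
M(FeCl3) = 55.85 + 3(35.45) = 162.20 g/mol.
n(MnO2) = 284.0 / 86.94 = 3.267 mol.
Step 1 gives a 1:1 ratio of MnO2 to Cl2, so n(Cl2) = 3.267 mol.
In step 2 the Cl2:FeCl3 ratio is 3:2, so n(FeCl3) = 2.178 mol.
Mass of FeCl3 = 2.178 × 162.20 = 353.2 g.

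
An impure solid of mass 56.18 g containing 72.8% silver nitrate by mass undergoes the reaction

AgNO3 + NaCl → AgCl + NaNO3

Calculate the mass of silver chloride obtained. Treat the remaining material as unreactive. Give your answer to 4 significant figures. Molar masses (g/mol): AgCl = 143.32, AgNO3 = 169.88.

Mass of pure AgNO3 = 56.18 g × 0.728 = 40.899 g.
n(AgNO3) = 40.899 g / 169.88 g/mol = 0.24075 mol.
From the equation the AgNO3:AgCl mole ratio is 1:1, so n(AgCl) = 0.24075 × 1/1 = 0.24075 mol.
Mass of AgCl = 0.24075 mol × 143.32 g/mol = 34.505 g.

34.50 g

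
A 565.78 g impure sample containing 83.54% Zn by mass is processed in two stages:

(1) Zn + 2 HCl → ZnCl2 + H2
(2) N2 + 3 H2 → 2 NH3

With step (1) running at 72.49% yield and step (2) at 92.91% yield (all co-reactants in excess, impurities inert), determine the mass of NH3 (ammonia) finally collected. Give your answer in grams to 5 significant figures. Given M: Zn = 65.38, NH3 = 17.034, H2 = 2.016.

Pure Zn = 565.78 × 0.8354 = 472.653 g.
n(Zn) = 472.653 / 65.38 = 7.22931 mol.
Step 1 (Zn:H2 = 1:1): theoretical n(H2) = 7.22931 mol; at 72.49% yield, n(H2) = 5.24053 mol.
Step 2 (H2:NH3 = 3:2): theoretical n(NH3) = 3.49369 mol, so theoretical mass = 3.49369 × 17.034 = 59.5115 g.
At 92.91% yield, actual mass of NH3 = 59.5115 × 0.9291 = 55.2921 g.

55.292 g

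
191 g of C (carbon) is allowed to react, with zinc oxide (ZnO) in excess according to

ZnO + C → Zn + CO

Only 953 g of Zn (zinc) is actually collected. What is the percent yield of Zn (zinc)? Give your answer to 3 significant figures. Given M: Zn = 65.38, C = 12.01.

91.7 %

n(C) = 191.0 g / 12.01 g/mol = 15.90 mol.
From the equation the C:Zn mole ratio is 1:1, so n(Zn) = 15.90 × 1/1 = 15.90 mol.
Mass of Zn = 15.90 mol × 65.38 g/mol = 1040 g.
This is the theoretical yield. Percent yield = 953 g / 1040 g × 100% = 91.66%.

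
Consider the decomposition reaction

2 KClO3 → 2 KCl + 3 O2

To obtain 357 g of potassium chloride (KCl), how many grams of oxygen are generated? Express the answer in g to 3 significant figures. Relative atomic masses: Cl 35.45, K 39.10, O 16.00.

230 g

M(KCl) = 39.10 + 35.45 = 74.55 g/mol.
M(O2) = 2(16.00) = 32.00 g/mol.
n(KCl) = 357.0 g / 74.55 g/mol = 4.789 mol.
From the equation the KCl:O2 mole ratio is 2:3, so n(O2) = 4.789 × 3/2 = 7.183 mol.
Mass of O2 = 7.183 mol × 32.00 g/mol = 229.9 g.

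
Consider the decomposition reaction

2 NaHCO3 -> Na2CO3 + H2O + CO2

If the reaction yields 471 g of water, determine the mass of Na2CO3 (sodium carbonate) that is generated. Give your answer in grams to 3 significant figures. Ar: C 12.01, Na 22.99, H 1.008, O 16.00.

M(H2O) = 2(1.008) + 16.00 = 18.016 g/mol.
M(Na2CO3) = 2(22.99) + 12.01 + 3(16.00) = 105.99 g/mol.
n(H2O) = 471.0 g / 18.016 g/mol = 26.14 mol.
From the equation the H2O:Na2CO3 mole ratio is 1:1, so n(Na2CO3) = 26.14 × 1/1 = 26.14 mol.
Mass of Na2CO3 = 26.14 mol × 105.99 g/mol = 2771 g.

2770 g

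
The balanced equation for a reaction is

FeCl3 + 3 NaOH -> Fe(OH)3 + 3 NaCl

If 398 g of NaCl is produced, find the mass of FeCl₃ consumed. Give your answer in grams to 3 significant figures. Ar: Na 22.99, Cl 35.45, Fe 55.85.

368 g

M(NaCl) = 22.99 + 35.45 = 58.44 g/mol.
M(FeCl3) = 55.85 + 3(35.45) = 162.20 g/mol.
n(NaCl) = 398.0 g / 58.44 g/mol = 6.810 mol.
From the equation the NaCl:FeCl3 mole ratio is 3:1, so n(FeCl3) = 6.810 × 1/3 = 2.270 mol.
Mass of FeCl3 = 2.270 mol × 162.20 g/mol = 368.2 g.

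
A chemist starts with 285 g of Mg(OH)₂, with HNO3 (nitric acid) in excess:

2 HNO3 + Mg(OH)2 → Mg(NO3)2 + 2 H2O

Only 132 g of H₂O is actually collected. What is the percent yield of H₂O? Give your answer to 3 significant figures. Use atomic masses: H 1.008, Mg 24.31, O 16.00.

75.0 %

M(Mg(OH)2) = 24.31 + 2(16.00) + 2(1.008) = 58.326 g/mol.
M(H2O) = 2(1.008) + 16.00 = 18.016 g/mol.
n(Mg(OH)2) = 285.0 g / 58.326 g/mol = 4.886 mol.
From the equation the Mg(OH)2:H2O mole ratio is 1:2, so n(H2O) = 4.886 × 2/1 = 9.773 mol.
Mass of H2O = 9.773 mol × 18.016 g/mol = 176.1 g.
This is the theoretical yield. Percent yield = 132 g / 176.1 g × 100% = 74.97%.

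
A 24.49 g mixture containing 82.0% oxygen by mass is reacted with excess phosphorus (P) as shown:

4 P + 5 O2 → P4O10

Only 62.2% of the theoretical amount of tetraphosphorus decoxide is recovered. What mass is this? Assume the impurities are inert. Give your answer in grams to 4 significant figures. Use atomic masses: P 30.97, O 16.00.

22.16 g

Pure O2 available = 24.49 g × 0.820 = 20.082 g.
M(O2) = 2(16.00) = 32.00 g/mol.
M(P4O10) = 4(30.97) + 10(16.00) = 283.88 g/mol.
n(O2) = 20.082 g / 32.00 g/mol = 0.62756 mol.
From the equation the O2:P4O10 mole ratio is 5:1, so n(P4O10) = 0.62756 × 1/5 = 0.12551 mol.
Mass of P4O10 = 0.12551 mol × 283.88 g/mol = 35.630 g.
Actual mass collected = 35.630 g × 0.622 = 22.162 g.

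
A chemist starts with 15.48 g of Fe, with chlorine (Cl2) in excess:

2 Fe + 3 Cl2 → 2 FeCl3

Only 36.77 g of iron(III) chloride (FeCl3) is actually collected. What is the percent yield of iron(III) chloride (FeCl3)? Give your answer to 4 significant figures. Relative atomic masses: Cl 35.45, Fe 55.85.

81.79 %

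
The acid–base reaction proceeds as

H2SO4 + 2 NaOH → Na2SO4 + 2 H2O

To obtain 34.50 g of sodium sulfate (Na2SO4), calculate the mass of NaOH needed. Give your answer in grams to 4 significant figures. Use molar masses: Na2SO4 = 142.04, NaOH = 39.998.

n(Na2SO4) = 34.500 g / 142.04 g/mol = 0.24289 mol.
From the equation the Na2SO4:NaOH mole ratio is 1:2, so n(NaOH) = 0.24289 × 2/1 = 0.48578 mol.
Mass of NaOH = 0.48578 mol × 39.998 g/mol = 19.430 g.

19.43 g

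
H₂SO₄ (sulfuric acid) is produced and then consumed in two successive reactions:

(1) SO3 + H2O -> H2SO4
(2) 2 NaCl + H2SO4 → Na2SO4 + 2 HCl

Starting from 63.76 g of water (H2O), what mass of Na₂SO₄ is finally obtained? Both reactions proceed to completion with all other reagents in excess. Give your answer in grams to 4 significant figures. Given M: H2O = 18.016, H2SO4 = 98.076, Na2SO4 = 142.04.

n(H2O) = 63.760 / 18.016 = 3.5391 mol.
Step 1 gives a 1:1 ratio of H2O to H2SO4, so n(H2SO4) = 3.5391 mol.
In step 2 the H2SO4:Na2SO4 ratio is 1:1, so n(Na2SO4) = 3.5391 mol.
Mass of Na2SO4 = 3.5391 × 142.04 = 502.69 g.

502.7 g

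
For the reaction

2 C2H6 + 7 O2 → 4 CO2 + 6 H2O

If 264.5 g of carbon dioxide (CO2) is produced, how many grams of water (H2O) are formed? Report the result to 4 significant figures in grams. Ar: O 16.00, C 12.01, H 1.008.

M(CO2) = 12.01 + 2(16.00) = 44.01 g/mol.
M(H2O) = 2(1.008) + 16.00 = 18.016 g/mol.
n(CO2) = 264.50 g / 44.01 g/mol = 6.0100 mol.
From the equation the CO2:H2O mole ratio is 4:6, so n(H2O) = 6.0100 × 6/4 = 9.0150 mol.
Mass of H2O = 9.0150 mol × 18.016 g/mol = 162.41 g.

162.4 g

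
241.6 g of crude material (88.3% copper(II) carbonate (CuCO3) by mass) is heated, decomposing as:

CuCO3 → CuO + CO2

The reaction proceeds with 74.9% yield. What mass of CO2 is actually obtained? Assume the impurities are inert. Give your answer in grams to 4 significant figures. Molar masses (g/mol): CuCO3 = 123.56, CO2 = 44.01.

Pure CuCO3 available = 241.6 g × 0.883 = 213.33 g.
n(CuCO3) = 213.33 g / 123.56 g/mol = 1.7266 mol.
From the equation the CuCO3:CO2 mole ratio is 1:1, so n(CO2) = 1.7266 × 1/1 = 1.7266 mol.
Mass of CO2 = 1.7266 mol × 44.01 g/mol = 75.986 g.
Actual mass collected = 75.986 g × 0.749 = 56.913 g.

56.91 g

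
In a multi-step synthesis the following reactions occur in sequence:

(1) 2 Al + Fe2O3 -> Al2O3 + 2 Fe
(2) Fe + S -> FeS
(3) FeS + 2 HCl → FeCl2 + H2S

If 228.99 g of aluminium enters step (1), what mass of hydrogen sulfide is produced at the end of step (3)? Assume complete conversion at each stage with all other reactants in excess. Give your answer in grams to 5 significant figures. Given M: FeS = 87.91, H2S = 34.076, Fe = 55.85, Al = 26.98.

289.22 g

n(Al) = 228.99 / 26.98 = 8.48740 mol.
Reaction (1): Al→Fe ratio 2:2 ⇒ n(Fe) = 8.48740 mol.
Reaction (2): Fe→FeS ratio 1:1 ⇒ n(FeS) = 8.48740 mol.
Reaction (3): FeS→H2S ratio 1:1 ⇒ n(H2S) = 8.48740 mol.
Mass of H2S = 8.48740 × 34.076 = 289.217 g.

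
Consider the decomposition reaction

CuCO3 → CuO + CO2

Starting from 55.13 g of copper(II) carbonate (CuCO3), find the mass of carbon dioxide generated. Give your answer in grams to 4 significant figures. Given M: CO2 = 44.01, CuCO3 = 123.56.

19.64 g

n(CuCO3) = 55.130 g / 123.56 g/mol = 0.44618 mol.
From the equation the CuCO3:CO2 mole ratio is 1:1, so n(CO2) = 0.44618 × 1/1 = 0.44618 mol.
Mass of CO2 = 0.44618 mol × 44.01 g/mol = 19.636 g.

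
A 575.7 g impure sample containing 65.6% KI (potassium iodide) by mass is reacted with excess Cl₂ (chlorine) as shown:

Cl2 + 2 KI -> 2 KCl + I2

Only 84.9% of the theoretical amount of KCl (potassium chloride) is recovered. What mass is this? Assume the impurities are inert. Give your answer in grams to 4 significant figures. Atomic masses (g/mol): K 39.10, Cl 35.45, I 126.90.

144.0 g

Pure KI available = 575.7 g × 0.656 = 377.66 g.
M(KI) = 39.10 + 126.90 = 166.00 g/mol.
M(KCl) = 39.10 + 35.45 = 74.55 g/mol.
n(KI) = 377.66 g / 166.00 g/mol = 2.2751 mol.
From the equation the KI:KCl mole ratio is 2:2, so n(KCl) = 2.2751 × 2/2 = 2.2751 mol.
Mass of KCl = 2.2751 mol × 74.55 g/mol = 169.61 g.
Actual mass collected = 169.61 g × 0.849 = 143.99 g.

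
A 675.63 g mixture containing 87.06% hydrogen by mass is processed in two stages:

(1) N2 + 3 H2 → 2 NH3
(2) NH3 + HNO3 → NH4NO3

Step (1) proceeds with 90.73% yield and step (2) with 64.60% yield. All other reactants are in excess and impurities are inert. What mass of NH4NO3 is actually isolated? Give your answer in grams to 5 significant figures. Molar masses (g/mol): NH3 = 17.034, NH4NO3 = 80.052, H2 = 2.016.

9126.4 g

Pure H2 = 675.63 × 0.8706 = 588.203 g.
n(H2) = 588.203 / 2.016 = 291.768 mol.
Step 1 (H2:NH3 = 3:2): theoretical n(NH3) = 194.512 mol; at 90.73% yield, n(NH3) = 176.480 mol.
Step 2 (NH3:NH4NO3 = 1:1): theoretical n(NH4NO3) = 176.480 mol, so theoretical mass = 176.480 × 80.052 = 14127.6 g.
At 64.60% yield, actual mass of NH4NO3 = 14127.6 × 0.6460 = 9126.44 g.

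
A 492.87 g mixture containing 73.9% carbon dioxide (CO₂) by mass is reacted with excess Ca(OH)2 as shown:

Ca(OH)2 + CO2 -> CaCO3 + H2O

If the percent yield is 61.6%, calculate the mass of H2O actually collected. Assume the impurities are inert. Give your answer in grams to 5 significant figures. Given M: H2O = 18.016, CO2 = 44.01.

91.847 g

Pure CO2 available = 492.87 g × 0.739 = 364.231 g.
n(CO2) = 364.231 g / 44.01 g/mol = 8.27609 mol.
From the equation the CO2:H2O mole ratio is 1:1, so n(H2O) = 8.27609 × 1/1 = 8.27609 mol.
Mass of H2O = 8.27609 mol × 18.016 g/mol = 149.102 g.
Actual mass collected = 149.102 g × 0.616 = 91.8469 g.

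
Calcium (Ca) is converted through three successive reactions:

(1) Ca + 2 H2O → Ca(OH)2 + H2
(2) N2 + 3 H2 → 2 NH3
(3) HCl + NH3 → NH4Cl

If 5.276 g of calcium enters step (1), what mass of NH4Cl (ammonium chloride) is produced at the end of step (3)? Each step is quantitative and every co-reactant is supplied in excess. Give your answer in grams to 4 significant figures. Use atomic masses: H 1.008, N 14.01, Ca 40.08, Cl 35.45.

4.694 g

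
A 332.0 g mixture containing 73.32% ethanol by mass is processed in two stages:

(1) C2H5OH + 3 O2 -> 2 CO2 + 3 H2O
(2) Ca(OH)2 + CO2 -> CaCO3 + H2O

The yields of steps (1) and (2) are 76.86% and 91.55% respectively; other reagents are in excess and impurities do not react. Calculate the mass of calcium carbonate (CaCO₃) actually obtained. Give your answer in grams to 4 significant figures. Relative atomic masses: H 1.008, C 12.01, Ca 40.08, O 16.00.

Pure C2H5OH = 332.0 × 0.7332 = 243.42 g.
M(C2H5OH) = 2(12.01) + 6(1.008) + 16.00 = 46.068 g/mol.
M(CaCO3) = 40.08 + 12.01 + 3(16.00) = 100.09 g/mol.
n(C2H5OH) = 243.42 / 46.068 = 5.2840 mol.
Step 1 (C2H5OH:CO2 = 1:2): theoretical n(CO2) = 10.568 mol; at 76.86% yield, n(CO2) = 8.1225 mol.
Step 2 (CO2:CaCO3 = 1:1): theoretical n(CaCO3) = 8.1225 mol, so theoretical mass = 8.1225 × 100.09 = 812.98 g.
At 91.55% yield, actual mass of CaCO3 = 812.98 × 0.9155 = 744.29 g.

744.3 g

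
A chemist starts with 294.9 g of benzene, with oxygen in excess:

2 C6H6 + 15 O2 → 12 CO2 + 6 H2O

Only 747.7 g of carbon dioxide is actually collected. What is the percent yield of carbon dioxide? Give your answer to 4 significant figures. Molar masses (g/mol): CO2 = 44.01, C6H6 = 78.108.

75.00 %

n(C6H6) = 294.90 g / 78.108 g/mol = 3.7755 mol.
From the equation the C6H6:CO2 mole ratio is 2:12, so n(CO2) = 3.7755 × 12/2 = 22.653 mol.
Mass of CO2 = 22.653 mol × 44.01 g/mol = 996.97 g.
This is the theoretical yield. Percent yield = 747.7 g / 996.97 g × 100% = 74.997%.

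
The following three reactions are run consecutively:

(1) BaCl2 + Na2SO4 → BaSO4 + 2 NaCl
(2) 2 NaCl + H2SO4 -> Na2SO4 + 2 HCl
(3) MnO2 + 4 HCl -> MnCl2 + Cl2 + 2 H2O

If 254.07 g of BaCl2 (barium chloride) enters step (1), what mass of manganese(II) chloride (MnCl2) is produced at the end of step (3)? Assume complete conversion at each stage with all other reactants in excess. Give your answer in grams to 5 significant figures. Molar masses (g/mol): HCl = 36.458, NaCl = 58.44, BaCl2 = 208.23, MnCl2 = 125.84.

76.771 g

n(BaCl2) = 254.07 / 208.23 = 1.22014 mol.
Reaction (1): BaCl2→NaCl ratio 1:2 ⇒ n(NaCl) = 2.44028 mol.
Reaction (2): NaCl→HCl ratio 2:2 ⇒ n(HCl) = 2.44028 mol.
Reaction (3): HCl→MnCl2 ratio 4:1 ⇒ n(MnCl2) = 0.610071 mol.
Mass of MnCl2 = 0.610071 × 125.84 = 76.7713 g.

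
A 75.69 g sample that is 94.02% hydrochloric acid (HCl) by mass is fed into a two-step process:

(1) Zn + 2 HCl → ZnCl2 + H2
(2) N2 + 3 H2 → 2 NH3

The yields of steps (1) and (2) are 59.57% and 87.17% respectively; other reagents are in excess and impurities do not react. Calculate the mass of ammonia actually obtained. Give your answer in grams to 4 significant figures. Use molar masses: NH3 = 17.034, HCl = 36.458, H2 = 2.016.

5.755 g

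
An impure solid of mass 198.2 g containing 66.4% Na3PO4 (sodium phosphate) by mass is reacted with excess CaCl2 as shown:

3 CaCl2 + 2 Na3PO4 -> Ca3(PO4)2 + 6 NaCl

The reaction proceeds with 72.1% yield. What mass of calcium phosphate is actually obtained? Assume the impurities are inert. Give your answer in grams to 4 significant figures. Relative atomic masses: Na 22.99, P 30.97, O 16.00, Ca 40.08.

Pure Na3PO4 available = 198.2 g × 0.664 = 131.60 g.
M(Na3PO4) = 3(22.99) + 30.97 + 4(16.00) = 163.94 g/mol.
M(Ca3(PO4)2) = 3(40.08) + 2(30.97) + 8(16.00) = 310.18 g/mol.
n(Na3PO4) = 131.60 g / 163.94 g/mol = 0.80276 mol.
From the equation the Na3PO4:Ca3(PO4)2 mole ratio is 2:1, so n(Ca3(PO4)2) = 0.80276 × 1/2 = 0.40138 mol.
Mass of Ca3(PO4)2 = 0.40138 mol × 310.18 g/mol = 124.50 g.
Actual mass collected = 124.50 g × 0.721 = 89.765 g.

89.76 g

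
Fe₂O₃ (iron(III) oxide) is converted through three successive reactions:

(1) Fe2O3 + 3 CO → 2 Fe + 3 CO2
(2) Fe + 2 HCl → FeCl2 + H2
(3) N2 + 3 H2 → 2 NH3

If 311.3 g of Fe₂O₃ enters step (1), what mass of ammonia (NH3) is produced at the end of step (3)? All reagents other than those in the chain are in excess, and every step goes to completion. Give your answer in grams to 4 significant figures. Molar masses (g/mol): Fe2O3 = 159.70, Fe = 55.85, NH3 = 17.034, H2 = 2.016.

44.27 g

n(Fe2O3) = 311.3 / 159.70 = 1.9493 mol.
Reaction (1): Fe2O3→Fe ratio 1:2 ⇒ n(Fe) = 3.8986 mol.
Reaction (2): Fe→H2 ratio 1:1 ⇒ n(H2) = 3.8986 mol.
Reaction (3): H2→NH3 ratio 3:2 ⇒ n(NH3) = 2.5990 mol.
Mass of NH3 = 2.5990 × 17.034 = 44.272 g.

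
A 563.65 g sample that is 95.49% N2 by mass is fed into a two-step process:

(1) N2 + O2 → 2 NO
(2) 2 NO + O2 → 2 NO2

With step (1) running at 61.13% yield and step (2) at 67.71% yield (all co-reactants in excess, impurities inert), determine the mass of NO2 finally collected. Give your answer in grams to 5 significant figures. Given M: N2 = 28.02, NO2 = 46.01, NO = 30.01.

731.63 g

Pure N2 = 563.65 × 0.9549 = 538.229 g.
n(N2) = 538.229 / 28.02 = 19.2088 mol.
Step 1 (N2:NO = 1:2): theoretical n(NO) = 38.4175 mol; at 61.13% yield, n(NO) = 23.4846 mol.
Step 2 (NO:NO2 = 2:2): theoretical n(NO2) = 23.4846 mol, so theoretical mass = 23.4846 × 46.01 = 1080.53 g.
At 67.71% yield, actual mass of NO2 = 1080.53 × 0.6771 = 731.625 g.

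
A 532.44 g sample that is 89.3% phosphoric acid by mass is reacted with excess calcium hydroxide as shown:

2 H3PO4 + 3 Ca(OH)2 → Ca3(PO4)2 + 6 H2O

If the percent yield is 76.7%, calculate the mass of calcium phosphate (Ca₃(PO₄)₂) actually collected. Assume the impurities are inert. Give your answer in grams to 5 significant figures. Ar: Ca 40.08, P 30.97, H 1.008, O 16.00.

577.17 g

Pure H3PO4 available = 532.44 g × 0.893 = 475.469 g.
M(H3PO4) = 3(1.008) + 30.97 + 4(16.00) = 97.994 g/mol.
M(Ca3(PO4)2) = 3(40.08) + 2(30.97) + 8(16.00) = 310.18 g/mol.
n(H3PO4) = 475.469 g / 97.994 g/mol = 4.85202 mol.
From the equation the H3PO4:Ca3(PO4)2 mole ratio is 2:1, so n(Ca3(PO4)2) = 4.85202 × 1/2 = 2.42601 mol.
Mass of Ca3(PO4)2 = 2.42601 mol × 310.18 g/mol = 752.500 g.
Actual mass collected = 752.500 g × 0.767 = 577.167 g.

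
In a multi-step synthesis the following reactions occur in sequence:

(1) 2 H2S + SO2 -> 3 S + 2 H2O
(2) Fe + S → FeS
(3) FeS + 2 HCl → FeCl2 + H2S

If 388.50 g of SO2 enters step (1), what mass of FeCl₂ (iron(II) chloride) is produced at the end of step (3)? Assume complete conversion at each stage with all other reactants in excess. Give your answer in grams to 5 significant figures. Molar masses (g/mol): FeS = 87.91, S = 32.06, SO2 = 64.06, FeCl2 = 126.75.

n(SO2) = 388.50 / 64.06 = 6.06463 mol.
Reaction (1): SO2→S ratio 1:3 ⇒ n(S) = 18.1939 mol.
Reaction (2): S→FeS ratio 1:1 ⇒ n(FeS) = 18.1939 mol.
Reaction (3): FeS→FeCl2 ratio 1:1 ⇒ n(FeCl2) = 18.1939 mol.
Mass of FeCl2 = 18.1939 × 126.75 = 2306.07 g.

2306.1 g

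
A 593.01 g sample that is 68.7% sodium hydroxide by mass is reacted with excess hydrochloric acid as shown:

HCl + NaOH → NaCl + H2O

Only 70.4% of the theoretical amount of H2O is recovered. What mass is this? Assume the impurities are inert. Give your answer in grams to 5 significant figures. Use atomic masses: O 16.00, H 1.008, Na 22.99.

Pure NaOH available = 593.01 g × 0.687 = 407.398 g.
M(NaOH) = 22.99 + 16.00 + 1.008 = 39.998 g/mol.
M(H2O) = 2(1.008) + 16.00 = 18.016 g/mol.
n(NaOH) = 407.398 g / 39.998 g/mol = 10.1855 mol.
From the equation the NaOH:H2O mole ratio is 1:1, so n(H2O) = 10.1855 × 1/1 = 10.1855 mol.
Mass of H2O = 10.1855 mol × 18.016 g/mol = 183.501 g.
Actual mass collected = 183.501 g × 0.704 = 129.185 g.

129.18 g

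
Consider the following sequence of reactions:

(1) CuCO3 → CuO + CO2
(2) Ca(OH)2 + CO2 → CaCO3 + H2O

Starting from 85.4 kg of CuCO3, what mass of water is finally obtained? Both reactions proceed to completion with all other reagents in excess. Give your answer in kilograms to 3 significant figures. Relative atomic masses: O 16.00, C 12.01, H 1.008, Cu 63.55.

12.5 kg

M(CuCO3) = 63.55 + 12.01 + 3(16.00) = 123.56 g/mol.
M(H2O) = 2(1.008) + 16.00 = 18.016 g/mol.
85.4 kg = 85400 g.
n(CuCO3) = 85400 / 123.56 = 691.2 mol.
Step 1 gives a 1:1 ratio of CuCO3 to CO2, so n(CO2) = 691.2 mol.
In step 2 the CO2:H2O ratio is 1:1, so n(H2O) = 691.2 mol.
Mass of H2O = 691.2 × 18.016 = 12450 g = 12.5 kg.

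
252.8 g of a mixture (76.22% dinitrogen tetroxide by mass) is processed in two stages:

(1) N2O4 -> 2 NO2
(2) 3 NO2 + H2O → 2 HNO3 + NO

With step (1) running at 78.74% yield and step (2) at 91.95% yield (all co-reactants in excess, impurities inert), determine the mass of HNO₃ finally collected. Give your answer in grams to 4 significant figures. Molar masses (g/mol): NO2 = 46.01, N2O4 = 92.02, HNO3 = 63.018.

127.4 g

Pure N2O4 = 252.8 × 0.7622 = 192.68 g.
n(N2O4) = 192.68 / 92.02 = 2.0939 mol.
Step 1 (N2O4:NO2 = 1:2): theoretical n(NO2) = 4.1879 mol; at 78.74% yield, n(NO2) = 3.2975 mol.
Step 2 (NO2:HNO3 = 3:2): theoretical n(HNO3) = 2.1984 mol, so theoretical mass = 2.1984 × 63.018 = 138.54 g.
At 91.95% yield, actual mass of HNO3 = 138.54 × 0.9195 = 127.38 g.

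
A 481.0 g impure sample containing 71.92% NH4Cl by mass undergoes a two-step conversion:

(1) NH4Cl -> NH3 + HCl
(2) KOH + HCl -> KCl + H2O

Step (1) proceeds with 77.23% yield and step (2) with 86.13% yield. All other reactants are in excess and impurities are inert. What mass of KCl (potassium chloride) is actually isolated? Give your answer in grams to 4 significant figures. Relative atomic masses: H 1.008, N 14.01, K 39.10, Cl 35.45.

320.7 g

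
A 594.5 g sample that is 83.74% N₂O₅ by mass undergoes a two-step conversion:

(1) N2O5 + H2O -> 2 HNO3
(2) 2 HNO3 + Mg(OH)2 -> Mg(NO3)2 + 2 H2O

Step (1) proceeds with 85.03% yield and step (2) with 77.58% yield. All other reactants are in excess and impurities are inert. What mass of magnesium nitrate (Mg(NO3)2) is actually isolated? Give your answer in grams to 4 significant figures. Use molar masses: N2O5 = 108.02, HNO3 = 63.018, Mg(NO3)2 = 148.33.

Pure N2O5 = 594.5 × 0.8374 = 497.83 g.
n(N2O5) = 497.83 / 108.02 = 4.6087 mol.
Step 1 (N2O5:HNO3 = 1:2): theoretical n(HNO3) = 9.2174 mol; at 85.03% yield, n(HNO3) = 7.8376 mol.
Step 2 (HNO3:Mg(NO3)2 = 2:1): theoretical n(Mg(NO3)2) = 3.9188 mol, so theoretical mass = 3.9188 × 148.33 = 581.28 g.
At 77.58% yield, actual mass of Mg(NO3)2 = 581.28 × 0.7758 = 450.95 g.

451.0 g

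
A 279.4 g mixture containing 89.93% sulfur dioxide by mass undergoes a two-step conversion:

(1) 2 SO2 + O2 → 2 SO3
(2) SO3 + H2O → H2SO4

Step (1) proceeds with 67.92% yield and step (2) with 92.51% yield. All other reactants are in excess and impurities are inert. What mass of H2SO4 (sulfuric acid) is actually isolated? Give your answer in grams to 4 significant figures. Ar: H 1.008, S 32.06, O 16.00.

Pure SO2 = 279.4 × 0.8993 = 251.26 g.
M(SO2) = 32.06 + 2(16.00) = 64.06 g/mol.
M(H2SO4) = 2(1.008) + 32.06 + 4(16.00) = 98.076 g/mol.
n(SO2) = 251.26 / 64.06 = 3.9223 mol.
Step 1 (SO2:SO3 = 2:2): theoretical n(SO3) = 3.9223 mol; at 67.92% yield, n(SO3) = 2.6640 mol.
Step 2 (SO3:H2SO4 = 1:1): theoretical n(H2SO4) = 2.6640 mol, so theoretical mass = 2.6640 × 98.076 = 261.28 g.
At 92.51% yield, actual mass of H2SO4 = 261.28 × 0.9251 = 241.71 g.

241.7 g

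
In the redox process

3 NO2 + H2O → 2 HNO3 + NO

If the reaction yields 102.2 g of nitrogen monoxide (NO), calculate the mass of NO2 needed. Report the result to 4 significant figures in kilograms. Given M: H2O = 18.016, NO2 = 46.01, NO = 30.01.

n(NO) = 102.20 g / 30.01 g/mol = 3.4055 mol.
From the equation the NO:NO2 mole ratio is 1:3, so n(NO2) = 3.4055 × 3/1 = 10.217 mol.
Mass of NO2 = 10.217 mol × 46.01 g/mol = 470.07 g.
Converting to kg: 470.07 g = 0.4701 kg.

0.4701 kg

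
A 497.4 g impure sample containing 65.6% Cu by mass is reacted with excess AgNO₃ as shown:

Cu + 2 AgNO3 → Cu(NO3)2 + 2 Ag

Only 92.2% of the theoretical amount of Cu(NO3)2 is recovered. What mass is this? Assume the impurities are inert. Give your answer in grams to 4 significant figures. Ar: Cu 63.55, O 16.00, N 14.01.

887.9 g

Pure Cu available = 497.4 g × 0.656 = 326.29 g.
M(Cu) = 63.55 g/mol.
M(Cu(NO3)2) = 63.55 + 2(14.01) + 6(16.00) = 187.57 g/mol.
n(Cu) = 326.29 g / 63.55 g/mol = 5.1345 mol.
From the equation the Cu:Cu(NO3)2 mole ratio is 1:1, so n(Cu(NO3)2) = 5.1345 × 1/1 = 5.1345 mol.
Mass of Cu(NO3)2 = 5.1345 mol × 187.57 g/mol = 963.07 g.
Actual mass collected = 963.07 g × 0.922 = 887.95 g.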